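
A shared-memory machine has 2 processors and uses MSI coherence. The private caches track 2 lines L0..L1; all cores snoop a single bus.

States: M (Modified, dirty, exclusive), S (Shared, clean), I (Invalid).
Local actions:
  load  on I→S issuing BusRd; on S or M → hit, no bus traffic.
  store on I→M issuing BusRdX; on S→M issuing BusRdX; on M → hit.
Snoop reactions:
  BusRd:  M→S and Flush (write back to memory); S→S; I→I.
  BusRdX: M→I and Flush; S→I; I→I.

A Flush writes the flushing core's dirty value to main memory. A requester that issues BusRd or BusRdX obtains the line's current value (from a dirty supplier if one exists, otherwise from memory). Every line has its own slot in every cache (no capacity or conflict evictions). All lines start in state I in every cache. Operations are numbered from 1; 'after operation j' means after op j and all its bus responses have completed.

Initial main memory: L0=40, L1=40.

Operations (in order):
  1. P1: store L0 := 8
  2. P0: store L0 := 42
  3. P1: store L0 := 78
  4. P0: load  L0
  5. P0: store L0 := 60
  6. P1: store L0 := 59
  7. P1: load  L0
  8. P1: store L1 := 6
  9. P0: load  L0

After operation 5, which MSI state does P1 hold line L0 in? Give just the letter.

state = I

1. P1: store L0 := 8  bus=[BusRdX]  L0: P0=I P1=M  mem[L0]=40
2. P0: store L0 := 42  bus=[BusRdX,Flush]  L0: P0=M P1=I  mem[L0]=8
3. P1: store L0 := 78  bus=[BusRdX,Flush]  L0: P0=I P1=M  mem[L0]=42
4. P0: load  L0  bus=[BusRd,Flush]  L0: P0=S P1=S  mem[L0]=78
5. P0: store L0 := 60  bus=[BusRdX]  L0: P0=M P1=I  mem[L0]=78
6. P1: store L0 := 59  bus=[BusRdX,Flush]  L0: P0=I P1=M  mem[L0]=60
7. P1: load  L0  bus=[-]  L0: P0=I P1=M  mem[L0]=60
8. P1: store L1 := 6  bus=[BusRdX]  L1: P0=I P1=M  mem[L1]=40
9. P0: load  L0  bus=[BusRd,Flush]  L0: P0=S P1=S  mem[L0]=59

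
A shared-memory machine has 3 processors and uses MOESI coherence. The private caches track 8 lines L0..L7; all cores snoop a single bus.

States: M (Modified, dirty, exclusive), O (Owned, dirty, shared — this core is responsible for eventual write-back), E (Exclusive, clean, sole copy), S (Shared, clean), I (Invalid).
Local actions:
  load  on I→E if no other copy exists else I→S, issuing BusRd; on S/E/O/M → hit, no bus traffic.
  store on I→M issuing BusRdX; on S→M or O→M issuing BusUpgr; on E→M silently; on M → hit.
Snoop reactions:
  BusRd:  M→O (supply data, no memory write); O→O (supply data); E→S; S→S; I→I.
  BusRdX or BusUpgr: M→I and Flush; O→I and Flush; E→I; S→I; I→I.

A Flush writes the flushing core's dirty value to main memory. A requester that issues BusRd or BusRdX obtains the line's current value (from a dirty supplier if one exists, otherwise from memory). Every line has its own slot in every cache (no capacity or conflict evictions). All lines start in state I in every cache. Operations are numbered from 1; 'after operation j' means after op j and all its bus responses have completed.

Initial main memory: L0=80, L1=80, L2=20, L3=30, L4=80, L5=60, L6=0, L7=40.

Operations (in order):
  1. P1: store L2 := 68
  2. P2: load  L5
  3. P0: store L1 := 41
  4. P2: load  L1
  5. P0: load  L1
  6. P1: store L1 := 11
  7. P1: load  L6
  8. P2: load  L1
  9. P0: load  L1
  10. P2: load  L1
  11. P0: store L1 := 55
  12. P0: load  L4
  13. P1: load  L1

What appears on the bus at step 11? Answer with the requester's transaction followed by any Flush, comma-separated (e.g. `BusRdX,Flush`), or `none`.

bus = BusUpgr,Flush

1. P1: store L2 := 68  bus=[BusRdX]  L2: P0=I P1=M P2=I  mem[L2]=20
2. P2: load  L5  bus=[BusRd]  L5: P0=I P1=I P2=E  mem[L5]=60
3. P0: store L1 := 41  bus=[BusRdX]  L1: P0=M P1=I P2=I  mem[L1]=80
4. P2: load  L1  bus=[BusRd]  L1: P0=O P1=I P2=S  mem[L1]=80
5. P0: load  L1  bus=[-]  L1: P0=O P1=I P2=S  mem[L1]=80
6. P1: store L1 := 11  bus=[BusRdX,Flush]  L1: P0=I P1=M P2=I  mem[L1]=41
7. P1: load  L6  bus=[BusRd]  L6: P0=I P1=E P2=I  mem[L6]=0
8. P2: load  L1  bus=[BusRd]  L1: P0=I P1=O P2=S  mem[L1]=41
9. P0: load  L1  bus=[BusRd]  L1: P0=S P1=O P2=S  mem[L1]=41
10. P2: load  L1  bus=[-]  L1: P0=S P1=O P2=S  mem[L1]=41
11. P0: store L1 := 55  bus=[BusUpgr,Flush]  L1: P0=M P1=I P2=I  mem[L1]=11
12. P0: load  L4  bus=[BusRd]  L4: P0=E P1=I P2=I  mem[L4]=80
13. P1: load  L1  bus=[BusRd]  L1: P0=O P1=S P2=I  mem[L1]=11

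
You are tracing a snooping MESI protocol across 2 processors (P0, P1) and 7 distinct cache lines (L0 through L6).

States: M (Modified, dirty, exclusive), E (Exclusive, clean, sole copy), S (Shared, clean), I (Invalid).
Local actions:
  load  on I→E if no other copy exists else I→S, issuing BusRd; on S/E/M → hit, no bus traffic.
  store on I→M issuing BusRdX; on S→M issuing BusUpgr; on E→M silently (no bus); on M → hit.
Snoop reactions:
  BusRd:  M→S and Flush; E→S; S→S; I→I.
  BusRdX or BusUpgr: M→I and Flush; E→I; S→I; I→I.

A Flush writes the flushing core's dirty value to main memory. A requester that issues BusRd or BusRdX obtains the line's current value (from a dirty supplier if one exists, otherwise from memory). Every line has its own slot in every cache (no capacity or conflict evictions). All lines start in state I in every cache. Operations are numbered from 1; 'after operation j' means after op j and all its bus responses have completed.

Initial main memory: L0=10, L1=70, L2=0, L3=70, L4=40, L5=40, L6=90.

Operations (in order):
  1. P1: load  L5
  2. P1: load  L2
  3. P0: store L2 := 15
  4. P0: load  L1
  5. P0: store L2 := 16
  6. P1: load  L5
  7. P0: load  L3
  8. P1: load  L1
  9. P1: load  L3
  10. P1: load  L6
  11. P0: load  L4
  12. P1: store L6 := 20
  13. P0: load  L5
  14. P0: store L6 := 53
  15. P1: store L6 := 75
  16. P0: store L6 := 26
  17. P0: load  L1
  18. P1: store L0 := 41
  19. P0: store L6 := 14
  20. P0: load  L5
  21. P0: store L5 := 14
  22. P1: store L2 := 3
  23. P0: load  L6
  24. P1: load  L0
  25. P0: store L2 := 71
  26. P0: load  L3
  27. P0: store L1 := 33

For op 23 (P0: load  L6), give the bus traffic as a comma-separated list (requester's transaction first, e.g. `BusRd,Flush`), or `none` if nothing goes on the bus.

[1] P1: load  L5 | P0:I, P1:E(40) | bus: BusRd
[2] P1: load  L2 | P0:I, P1:E(0) | bus: BusRd
[3] P0: store L2 := 15 | P0:M(15), P1:I | bus: BusRdX
[4] P0: load  L1 | P0:E(70), P1:I | bus: BusRd
[5] P0: store L2 := 16 | P0:M(16), P1:I | bus: none
[6] P1: load  L5 | P0:I, P1:E(40) | bus: none
[7] P0: load  L3 | P0:E(70), P1:I | bus: BusRd
[8] P1: load  L1 | P0:S(70), P1:S(70) | bus: BusRd
[9] P1: load  L3 | P0:S(70), P1:S(70) | bus: BusRd
[10] P1: load  L6 | P0:I, P1:E(90) | bus: BusRd
[11] P0: load  L4 | P0:E(40), P1:I | bus: BusRd
[12] P1: store L6 := 20 | P0:I, P1:M(20) | bus: none
[13] P0: load  L5 | P0:S(40), P1:S(40) | bus: BusRd
[14] P0: store L6 := 53 | P0:M(53), P1:I | bus: BusRdX,Flush
[15] P1: store L6 := 75 | P0:I, P1:M(75) | bus: BusRdX,Flush
[16] P0: store L6 := 26 | P0:M(26), P1:I | bus: BusRdX,Flush
[17] P0: load  L1 | P0:S(70), P1:S(70) | bus: none
[18] P1: store L0 := 41 | P0:I, P1:M(41) | bus: BusRdX
[19] P0: store L6 := 14 | P0:M(14), P1:I | bus: none
[20] P0: load  L5 | P0:S(40), P1:S(40) | bus: none
[21] P0: store L5 := 14 | P0:M(14), P1:I | bus: BusUpgr
[22] P1: store L2 := 3 | P0:I, P1:M(3) | bus: BusRdX,Flush
[23] P0: load  L6 | P0:M(14), P1:I | bus: none
[24] P1: load  L0 | P0:I, P1:M(41) | bus: none
[25] P0: store L2 := 71 | P0:M(71), P1:I | bus: BusRdX,Flush
[26] P0: load  L3 | P0:S(70), P1:S(70) | bus: none
[27] P0: store L1 := 33 | P0:M(33), P1:I | bus: BusUpgr

bus = none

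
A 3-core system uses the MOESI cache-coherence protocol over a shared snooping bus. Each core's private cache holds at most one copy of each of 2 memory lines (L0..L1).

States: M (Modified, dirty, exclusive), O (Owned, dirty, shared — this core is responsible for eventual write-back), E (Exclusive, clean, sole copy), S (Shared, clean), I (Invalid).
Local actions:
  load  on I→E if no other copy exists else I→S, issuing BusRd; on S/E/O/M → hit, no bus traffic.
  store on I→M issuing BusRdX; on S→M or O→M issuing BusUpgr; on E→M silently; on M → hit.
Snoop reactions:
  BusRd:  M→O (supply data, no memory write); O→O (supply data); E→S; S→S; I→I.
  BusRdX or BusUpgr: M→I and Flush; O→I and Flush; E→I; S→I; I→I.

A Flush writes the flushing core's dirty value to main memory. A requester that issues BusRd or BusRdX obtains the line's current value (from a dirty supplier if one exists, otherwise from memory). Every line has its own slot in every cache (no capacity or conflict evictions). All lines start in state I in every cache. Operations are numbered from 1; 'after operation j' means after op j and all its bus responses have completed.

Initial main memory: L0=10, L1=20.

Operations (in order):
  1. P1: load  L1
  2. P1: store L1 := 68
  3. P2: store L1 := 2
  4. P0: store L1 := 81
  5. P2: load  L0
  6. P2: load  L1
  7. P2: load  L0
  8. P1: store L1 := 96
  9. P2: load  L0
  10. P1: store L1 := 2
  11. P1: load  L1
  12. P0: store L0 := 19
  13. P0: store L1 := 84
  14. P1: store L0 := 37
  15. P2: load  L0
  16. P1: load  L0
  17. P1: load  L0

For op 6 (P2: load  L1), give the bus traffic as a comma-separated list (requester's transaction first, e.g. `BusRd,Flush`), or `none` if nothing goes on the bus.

bus = BusRd

1. P1: load  L1  bus=[BusRd]  L1: P0=I P1=E P2=I  mem[L1]=20
2. P1: store L1 := 68  bus=[-]  L1: P0=I P1=M P2=I  mem[L1]=20
3. P2: store L1 := 2  bus=[BusRdX,Flush]  L1: P0=I P1=I P2=M  mem[L1]=68
4. P0: store L1 := 81  bus=[BusRdX,Flush]  L1: P0=M P1=I P2=I  mem[L1]=2
5. P2: load  L0  bus=[BusRd]  L0: P0=I P1=I P2=E  mem[L0]=10
6. P2: load  L1  bus=[BusRd]  L1: P0=O P1=I P2=S  mem[L1]=2
7. P2: load  L0  bus=[-]  L0: P0=I P1=I P2=E  mem[L0]=10
8. P1: store L1 := 96  bus=[BusRdX,Flush]  L1: P0=I P1=M P2=I  mem[L1]=81
9. P2: load  L0  bus=[-]  L0: P0=I P1=I P2=E  mem[L0]=10
10. P1: store L1 := 2  bus=[-]  L1: P0=I P1=M P2=I  mem[L1]=81
11. P1: load  L1  bus=[-]  L1: P0=I P1=M P2=I  mem[L1]=81
12. P0: store L0 := 19  bus=[BusRdX]  L0: P0=M P1=I P2=I  mem[L0]=10
13. P0: store L1 := 84  bus=[BusRdX,Flush]  L1: P0=M P1=I P2=I  mem[L1]=2
14. P1: store L0 := 37  bus=[BusRdX,Flush]  L0: P0=I P1=M P2=I  mem[L0]=19
15. P2: load  L0  bus=[BusRd]  L0: P0=I P1=O P2=S  mem[L0]=19
16. P1: load  L0  bus=[-]  L0: P0=I P1=O P2=S  mem[L0]=19
17. P1: load  L0  bus=[-]  L0: P0=I P1=O P2=S  mem[L0]=19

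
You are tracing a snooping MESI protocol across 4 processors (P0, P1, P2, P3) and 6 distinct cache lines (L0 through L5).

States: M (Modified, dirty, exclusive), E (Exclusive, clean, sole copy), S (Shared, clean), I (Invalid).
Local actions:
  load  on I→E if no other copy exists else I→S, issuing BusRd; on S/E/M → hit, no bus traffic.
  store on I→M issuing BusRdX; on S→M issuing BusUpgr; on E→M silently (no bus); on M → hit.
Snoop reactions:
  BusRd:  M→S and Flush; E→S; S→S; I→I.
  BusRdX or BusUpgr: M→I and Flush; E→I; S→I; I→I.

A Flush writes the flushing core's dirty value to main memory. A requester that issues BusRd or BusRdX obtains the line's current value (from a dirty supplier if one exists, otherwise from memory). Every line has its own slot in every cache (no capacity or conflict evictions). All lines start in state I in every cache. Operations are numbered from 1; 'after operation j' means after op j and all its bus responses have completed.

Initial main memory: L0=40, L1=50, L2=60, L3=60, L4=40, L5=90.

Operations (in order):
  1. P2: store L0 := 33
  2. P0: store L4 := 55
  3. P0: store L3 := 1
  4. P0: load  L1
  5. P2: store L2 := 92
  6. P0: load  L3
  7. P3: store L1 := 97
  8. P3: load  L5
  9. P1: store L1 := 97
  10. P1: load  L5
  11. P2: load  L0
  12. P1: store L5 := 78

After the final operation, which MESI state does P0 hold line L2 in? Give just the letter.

[1] P2: store L0 := 33 | P0:I, P1:I, P2:M(33), P3:I | bus: BusRdX
[2] P0: store L4 := 55 | P0:M(55), P1:I, P2:I, P3:I | bus: BusRdX
[3] P0: store L3 := 1 | P0:M(1), P1:I, P2:I, P3:I | bus: BusRdX
[4] P0: load  L1 | P0:E(50), P1:I, P2:I, P3:I | bus: BusRd
[5] P2: store L2 := 92 | P0:I, P1:I, P2:M(92), P3:I | bus: BusRdX
[6] P0: load  L3 | P0:M(1), P1:I, P2:I, P3:I | bus: none
[7] P3: store L1 := 97 | P0:I, P1:I, P2:I, P3:M(97) | bus: BusRdX
[8] P3: load  L5 | P0:I, P1:I, P2:I, P3:E(90) | bus: BusRd
[9] P1: store L1 := 97 | P0:I, P1:M(97), P2:I, P3:I | bus: BusRdX,Flush
[10] P1: load  L5 | P0:I, P1:S(90), P2:I, P3:S(90) | bus: BusRd
[11] P2: load  L0 | P0:I, P1:I, P2:M(33), P3:I | bus: none
[12] P1: store L5 := 78 | P0:I, P1:M(78), P2:I, P3:I | bus: BusUpgr

state = I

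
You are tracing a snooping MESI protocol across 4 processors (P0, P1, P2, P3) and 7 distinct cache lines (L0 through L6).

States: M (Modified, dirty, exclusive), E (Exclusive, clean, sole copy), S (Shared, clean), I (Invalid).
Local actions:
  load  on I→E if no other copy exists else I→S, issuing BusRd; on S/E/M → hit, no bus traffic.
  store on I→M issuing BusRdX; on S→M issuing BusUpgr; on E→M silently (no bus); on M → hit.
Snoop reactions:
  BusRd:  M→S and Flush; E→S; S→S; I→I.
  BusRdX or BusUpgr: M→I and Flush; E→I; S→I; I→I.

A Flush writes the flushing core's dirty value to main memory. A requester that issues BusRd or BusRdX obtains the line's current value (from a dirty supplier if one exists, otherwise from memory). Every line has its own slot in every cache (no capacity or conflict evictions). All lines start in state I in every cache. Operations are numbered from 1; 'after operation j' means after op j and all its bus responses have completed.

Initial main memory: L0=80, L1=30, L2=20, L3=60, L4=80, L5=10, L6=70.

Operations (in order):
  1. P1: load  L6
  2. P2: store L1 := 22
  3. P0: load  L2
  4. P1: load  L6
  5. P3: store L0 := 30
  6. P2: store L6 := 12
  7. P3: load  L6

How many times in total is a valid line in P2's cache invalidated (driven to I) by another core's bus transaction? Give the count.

[1] P1: load  L6 | P0:I, P1:E(70), P2:I, P3:I | bus: BusRd
[2] P2: store L1 := 22 | P0:I, P1:I, P2:M(22), P3:I | bus: BusRdX
[3] P0: load  L2 | P0:E(20), P1:I, P2:I, P3:I | bus: BusRd
[4] P1: load  L6 | P0:I, P1:E(70), P2:I, P3:I | bus: none
[5] P3: store L0 := 30 | P0:I, P1:I, P2:I, P3:M(30) | bus: BusRdX
[6] P2: store L6 := 12 | P0:I, P1:I, P2:M(12), P3:I | bus: BusRdX
[7] P3: load  L6 | P0:I, P1:I, P2:S(12), P3:S(12) | bus: BusRd,Flush

invalidations = 0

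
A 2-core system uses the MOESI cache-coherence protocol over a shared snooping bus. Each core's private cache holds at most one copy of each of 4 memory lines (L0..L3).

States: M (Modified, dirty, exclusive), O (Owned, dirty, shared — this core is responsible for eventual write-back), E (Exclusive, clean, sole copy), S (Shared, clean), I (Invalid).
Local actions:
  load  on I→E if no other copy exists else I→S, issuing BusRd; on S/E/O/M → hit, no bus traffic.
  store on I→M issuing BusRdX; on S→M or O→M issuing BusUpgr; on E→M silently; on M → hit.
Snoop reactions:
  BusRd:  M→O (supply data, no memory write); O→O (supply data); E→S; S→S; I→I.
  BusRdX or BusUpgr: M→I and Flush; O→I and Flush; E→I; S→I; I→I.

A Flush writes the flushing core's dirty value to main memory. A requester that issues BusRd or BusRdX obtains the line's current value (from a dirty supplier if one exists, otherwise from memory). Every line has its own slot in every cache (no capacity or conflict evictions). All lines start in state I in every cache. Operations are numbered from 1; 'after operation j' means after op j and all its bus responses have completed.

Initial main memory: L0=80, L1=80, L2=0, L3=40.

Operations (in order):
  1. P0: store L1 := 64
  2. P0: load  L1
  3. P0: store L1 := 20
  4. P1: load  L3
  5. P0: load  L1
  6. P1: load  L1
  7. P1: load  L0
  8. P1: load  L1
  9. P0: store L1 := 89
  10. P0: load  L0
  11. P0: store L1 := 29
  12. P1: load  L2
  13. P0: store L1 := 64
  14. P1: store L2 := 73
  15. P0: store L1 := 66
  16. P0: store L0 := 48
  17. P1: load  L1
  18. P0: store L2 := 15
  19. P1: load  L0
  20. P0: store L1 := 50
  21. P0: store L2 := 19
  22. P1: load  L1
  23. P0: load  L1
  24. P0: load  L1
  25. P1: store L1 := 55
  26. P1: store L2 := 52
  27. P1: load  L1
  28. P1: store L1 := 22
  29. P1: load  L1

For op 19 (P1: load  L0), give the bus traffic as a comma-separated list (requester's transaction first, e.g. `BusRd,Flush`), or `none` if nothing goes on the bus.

1. P0: store L1 := 64  bus=[BusRdX]  L1: P0=M P1=I  mem[L1]=80
2. P0: load  L1  bus=[-]  L1: P0=M P1=I  mem[L1]=80
3. P0: store L1 := 20  bus=[-]  L1: P0=M P1=I  mem[L1]=80
4. P1: load  L3  bus=[BusRd]  L3: P0=I P1=E  mem[L3]=40
5. P0: load  L1  bus=[-]  L1: P0=M P1=I  mem[L1]=80
6. P1: load  L1  bus=[BusRd]  L1: P0=O P1=S  mem[L1]=80
7. P1: load  L0  bus=[BusRd]  L0: P0=I P1=E  mem[L0]=80
8. P1: load  L1  bus=[-]  L1: P0=O P1=S  mem[L1]=80
9. P0: store L1 := 89  bus=[BusUpgr]  L1: P0=M P1=I  mem[L1]=80
10. P0: load  L0  bus=[BusRd]  L0: P0=S P1=S  mem[L0]=80
11. P0: store L1 := 29  bus=[-]  L1: P0=M P1=I  mem[L1]=80
12. P1: load  L2  bus=[BusRd]  L2: P0=I P1=E  mem[L2]=0
13. P0: store L1 := 64  bus=[-]  L1: P0=M P1=I  mem[L1]=80
14. P1: store L2 := 73  bus=[-]  L2: P0=I P1=M  mem[L2]=0
15. P0: store L1 := 66  bus=[-]  L1: P0=M P1=I  mem[L1]=80
16. P0: store L0 := 48  bus=[BusUpgr]  L0: P0=M P1=I  mem[L0]=80
17. P1: load  L1  bus=[BusRd]  L1: P0=O P1=S  mem[L1]=80
18. P0: store L2 := 15  bus=[BusRdX,Flush]  L2: P0=M P1=I  mem[L2]=73
19. P1: load  L0  bus=[BusRd]  L0: P0=O P1=S  mem[L0]=80
20. P0: store L1 := 50  bus=[BusUpgr]  L1: P0=M P1=I  mem[L1]=80
21. P0: store L2 := 19  bus=[-]  L2: P0=M P1=I  mem[L2]=73
22. P1: load  L1  bus=[BusRd]  L1: P0=O P1=S  mem[L1]=80
23. P0: load  L1  bus=[-]  L1: P0=O P1=S  mem[L1]=80
24. P0: load  L1  bus=[-]  L1: P0=O P1=S  mem[L1]=80
25. P1: store L1 := 55  bus=[BusUpgr,Flush]  L1: P0=I P1=M  mem[L1]=50
26. P1: store L2 := 52  bus=[BusRdX,Flush]  L2: P0=I P1=M  mem[L2]=19
27. P1: load  L1  bus=[-]  L1: P0=I P1=M  mem[L1]=50
28. P1: store L1 := 22  bus=[-]  L1: P0=I P1=M  mem[L1]=50
29. P1: load  L1  bus=[-]  L1: P0=I P1=M  mem[L1]=50

bus = BusRd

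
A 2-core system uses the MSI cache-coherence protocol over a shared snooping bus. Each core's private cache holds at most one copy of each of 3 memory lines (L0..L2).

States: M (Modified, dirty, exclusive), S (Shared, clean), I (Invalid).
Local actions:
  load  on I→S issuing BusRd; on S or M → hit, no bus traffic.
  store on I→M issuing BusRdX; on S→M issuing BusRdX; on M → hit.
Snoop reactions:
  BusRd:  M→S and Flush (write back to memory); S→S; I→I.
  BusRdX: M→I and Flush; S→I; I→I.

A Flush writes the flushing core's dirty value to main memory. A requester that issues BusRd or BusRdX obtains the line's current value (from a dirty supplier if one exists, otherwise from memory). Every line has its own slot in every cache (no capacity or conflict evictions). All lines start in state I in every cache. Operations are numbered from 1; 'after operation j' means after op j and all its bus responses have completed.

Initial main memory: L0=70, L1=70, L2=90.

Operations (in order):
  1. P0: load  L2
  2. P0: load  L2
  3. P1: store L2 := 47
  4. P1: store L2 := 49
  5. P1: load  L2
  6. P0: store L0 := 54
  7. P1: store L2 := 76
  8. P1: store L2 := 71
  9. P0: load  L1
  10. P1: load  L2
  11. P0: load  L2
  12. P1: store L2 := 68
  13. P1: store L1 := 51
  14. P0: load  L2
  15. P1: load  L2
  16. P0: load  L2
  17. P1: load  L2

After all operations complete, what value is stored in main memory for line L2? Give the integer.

memory[L2] = 68

step 1: P0: load  L2  ⟶  SI  (L2)  txn=BusRd  M[L2]=90
step 2: P0: load  L2  ⟶  SI  (L2)  txn=∅  M[L2]=90
step 3: P1: store L2 := 47  ⟶  IM  (L2)  txn=BusRdX  M[L2]=90
step 4: P1: store L2 := 49  ⟶  IM  (L2)  txn=∅  M[L2]=90
step 5: P1: load  L2  ⟶  IM  (L2)  txn=∅  M[L2]=90
step 6: P0: store L0 := 54  ⟶  MI  (L0)  txn=BusRdX  M[L0]=70
step 7: P1: store L2 := 76  ⟶  IM  (L2)  txn=∅  M[L2]=90
step 8: P1: store L2 := 71  ⟶  IM  (L2)  txn=∅  M[L2]=90
step 9: P0: load  L1  ⟶  SI  (L1)  txn=BusRd  M[L1]=70
step 10: P1: load  L2  ⟶  IM  (L2)  txn=∅  M[L2]=90
step 11: P0: load  L2  ⟶  SS  (L2)  txn=BusRd+Flush  M[L2]=71
step 12: P1: store L2 := 68  ⟶  IM  (L2)  txn=BusRdX  M[L2]=71
step 13: P1: store L1 := 51  ⟶  IM  (L1)  txn=BusRdX  M[L1]=70
step 14: P0: load  L2  ⟶  SS  (L2)  txn=BusRd+Flush  M[L2]=68
step 15: P1: load  L2  ⟶  SS  (L2)  txn=∅  M[L2]=68
step 16: P0: load  L2  ⟶  SS  (L2)  txn=∅  M[L2]=68
step 17: P1: load  L2  ⟶  SS  (L2)  txn=∅  M[L2]=68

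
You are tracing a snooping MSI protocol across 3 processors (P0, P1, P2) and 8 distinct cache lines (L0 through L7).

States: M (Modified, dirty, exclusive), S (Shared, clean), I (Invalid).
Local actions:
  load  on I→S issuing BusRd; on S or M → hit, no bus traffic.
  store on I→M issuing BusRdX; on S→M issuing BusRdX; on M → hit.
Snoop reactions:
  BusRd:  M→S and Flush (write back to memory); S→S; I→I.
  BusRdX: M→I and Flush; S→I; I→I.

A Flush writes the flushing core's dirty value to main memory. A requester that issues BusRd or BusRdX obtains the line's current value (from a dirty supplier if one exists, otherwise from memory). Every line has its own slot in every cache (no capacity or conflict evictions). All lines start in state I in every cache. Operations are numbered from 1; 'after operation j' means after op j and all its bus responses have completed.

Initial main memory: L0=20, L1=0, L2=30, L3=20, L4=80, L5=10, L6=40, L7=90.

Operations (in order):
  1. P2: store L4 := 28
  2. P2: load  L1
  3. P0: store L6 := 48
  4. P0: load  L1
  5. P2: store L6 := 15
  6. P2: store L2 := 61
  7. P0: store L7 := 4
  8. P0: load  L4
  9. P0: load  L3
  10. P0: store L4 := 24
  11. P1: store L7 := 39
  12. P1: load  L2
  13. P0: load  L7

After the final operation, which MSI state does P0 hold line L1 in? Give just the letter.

step 1: P2: store L4 := 28  ⟶  IIM  (L4)  txn=BusRdX  M[L4]=80
step 2: P2: load  L1  ⟶  IIS  (L1)  txn=BusRd  M[L1]=0
step 3: P0: store L6 := 48  ⟶  MII  (L6)  txn=BusRdX  M[L6]=40
step 4: P0: load  L1  ⟶  SIS  (L1)  txn=BusRd  M[L1]=0
step 5: P2: store L6 := 15  ⟶  IIM  (L6)  txn=BusRdX+Flush  M[L6]=48
step 6: P2: store L2 := 61  ⟶  IIM  (L2)  txn=BusRdX  M[L2]=30
step 7: P0: store L7 := 4  ⟶  MII  (L7)  txn=BusRdX  M[L7]=90
step 8: P0: load  L4  ⟶  SIS  (L4)  txn=BusRd+Flush  M[L4]=28
step 9: P0: load  L3  ⟶  SII  (L3)  txn=BusRd  M[L3]=20
step 10: P0: store L4 := 24  ⟶  MII  (L4)  txn=BusRdX  M[L4]=28
step 11: P1: store L7 := 39  ⟶  IMI  (L7)  txn=BusRdX+Flush  M[L7]=4
step 12: P1: load  L2  ⟶  ISS  (L2)  txn=BusRd+Flush  M[L2]=61
step 13: P0: load  L7  ⟶  SSI  (L7)  txn=BusRd+Flush  M[L7]=39

state = S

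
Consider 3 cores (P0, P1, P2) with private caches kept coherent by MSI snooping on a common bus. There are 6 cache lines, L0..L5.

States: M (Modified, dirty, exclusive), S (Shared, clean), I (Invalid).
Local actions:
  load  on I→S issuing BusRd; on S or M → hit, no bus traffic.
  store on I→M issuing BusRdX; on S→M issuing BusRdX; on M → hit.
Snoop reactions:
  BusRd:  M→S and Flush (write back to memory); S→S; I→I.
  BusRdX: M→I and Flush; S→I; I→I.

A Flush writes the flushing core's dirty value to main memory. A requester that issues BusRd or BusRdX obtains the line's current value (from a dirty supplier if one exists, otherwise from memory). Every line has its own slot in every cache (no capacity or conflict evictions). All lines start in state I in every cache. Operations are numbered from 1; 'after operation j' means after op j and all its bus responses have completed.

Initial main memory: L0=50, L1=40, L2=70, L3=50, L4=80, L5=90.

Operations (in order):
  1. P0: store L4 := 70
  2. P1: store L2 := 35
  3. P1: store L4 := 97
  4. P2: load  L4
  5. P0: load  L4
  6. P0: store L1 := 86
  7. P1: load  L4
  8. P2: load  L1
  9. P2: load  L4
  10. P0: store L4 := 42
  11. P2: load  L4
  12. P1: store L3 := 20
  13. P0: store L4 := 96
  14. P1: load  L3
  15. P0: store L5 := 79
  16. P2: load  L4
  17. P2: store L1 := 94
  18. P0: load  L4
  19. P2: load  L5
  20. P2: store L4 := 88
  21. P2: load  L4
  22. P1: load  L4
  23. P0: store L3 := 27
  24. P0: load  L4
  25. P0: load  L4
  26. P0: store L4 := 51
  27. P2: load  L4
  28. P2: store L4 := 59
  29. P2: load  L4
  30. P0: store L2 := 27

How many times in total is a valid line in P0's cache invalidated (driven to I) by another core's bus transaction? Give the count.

invalidations = 4

1. P0: store L4 := 70  bus=[BusRdX]  L4: P0=M P1=I P2=I  mem[L4]=80
2. P1: store L2 := 35  bus=[BusRdX]  L2: P0=I P1=M P2=I  mem[L2]=70
3. P1: store L4 := 97  bus=[BusRdX,Flush]  L4: P0=I P1=M P2=I  mem[L4]=70
4. P2: load  L4  bus=[BusRd,Flush]  L4: P0=I P1=S P2=S  mem[L4]=97
5. P0: load  L4  bus=[BusRd]  L4: P0=S P1=S P2=S  mem[L4]=97
6. P0: store L1 := 86  bus=[BusRdX]  L1: P0=M P1=I P2=I  mem[L1]=40
7. P1: load  L4  bus=[-]  L4: P0=S P1=S P2=S  mem[L4]=97
8. P2: load  L1  bus=[BusRd,Flush]  L1: P0=S P1=I P2=S  mem[L1]=86
9. P2: load  L4  bus=[-]  L4: P0=S P1=S P2=S  mem[L4]=97
10. P0: store L4 := 42  bus=[BusRdX]  L4: P0=M P1=I P2=I  mem[L4]=97
11. P2: load  L4  bus=[BusRd,Flush]  L4: P0=S P1=I P2=S  mem[L4]=42
12. P1: store L3 := 20  bus=[BusRdX]  L3: P0=I P1=M P2=I  mem[L3]=50
13. P0: store L4 := 96  bus=[BusRdX]  L4: P0=M P1=I P2=I  mem[L4]=42
14. P1: load  L3  bus=[-]  L3: P0=I P1=M P2=I  mem[L3]=50
15. P0: store L5 := 79  bus=[BusRdX]  L5: P0=M P1=I P2=I  mem[L5]=90
16. P2: load  L4  bus=[BusRd,Flush]  L4: P0=S P1=I P2=S  mem[L4]=96
17. P2: store L1 := 94  bus=[BusRdX]  L1: P0=I P1=I P2=M  mem[L1]=86
18. P0: load  L4  bus=[-]  L4: P0=S P1=I P2=S  mem[L4]=96
19. P2: load  L5  bus=[BusRd,Flush]  L5: P0=S P1=I P2=S  mem[L5]=79
20. P2: store L4 := 88  bus=[BusRdX]  L4: P0=I P1=I P2=M  mem[L4]=96
21. P2: load  L4  bus=[-]  L4: P0=I P1=I P2=M  mem[L4]=96
22. P1: load  L4  bus=[BusRd,Flush]  L4: P0=I P1=S P2=S  mem[L4]=88
23. P0: store L3 := 27  bus=[BusRdX,Flush]  L3: P0=M P1=I P2=I  mem[L3]=20
24. P0: load  L4  bus=[BusRd]  L4: P0=S P1=S P2=S  mem[L4]=88
25. P0: load  L4  bus=[-]  L4: P0=S P1=S P2=S  mem[L4]=88
26. P0: store L4 := 51  bus=[BusRdX]  L4: P0=M P1=I P2=I  mem[L4]=88
27. P2: load  L4  bus=[BusRd,Flush]  L4: P0=S P1=I P2=S  mem[L4]=51
28. P2: store L4 := 59  bus=[BusRdX]  L4: P0=I P1=I P2=M  mem[L4]=51
29. P2: load  L4  bus=[-]  L4: P0=I P1=I P2=M  mem[L4]=51
30. P0: store L2 := 27  bus=[BusRdX,Flush]  L2: P0=M P1=I P2=I  mem[L2]=35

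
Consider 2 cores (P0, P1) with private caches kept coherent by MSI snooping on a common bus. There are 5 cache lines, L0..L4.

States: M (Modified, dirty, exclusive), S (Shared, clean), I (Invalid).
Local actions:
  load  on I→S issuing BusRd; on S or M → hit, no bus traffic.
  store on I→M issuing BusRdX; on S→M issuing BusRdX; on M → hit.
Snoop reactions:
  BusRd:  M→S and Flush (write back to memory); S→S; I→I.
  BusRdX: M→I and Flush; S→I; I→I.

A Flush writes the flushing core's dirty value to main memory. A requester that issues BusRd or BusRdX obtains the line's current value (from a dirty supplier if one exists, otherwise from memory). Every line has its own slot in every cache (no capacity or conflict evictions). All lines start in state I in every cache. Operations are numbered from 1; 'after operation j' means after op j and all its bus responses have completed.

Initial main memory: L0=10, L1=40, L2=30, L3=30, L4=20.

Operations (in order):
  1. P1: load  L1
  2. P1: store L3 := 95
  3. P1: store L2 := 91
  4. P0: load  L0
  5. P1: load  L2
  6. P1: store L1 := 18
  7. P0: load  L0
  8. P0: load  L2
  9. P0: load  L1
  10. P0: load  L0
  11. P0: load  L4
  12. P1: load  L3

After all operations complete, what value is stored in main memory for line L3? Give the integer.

memory[L3] = 30

  op1 P1: load  L1 → I/S on L1; bus BusRd; mem=40
  op2 P1: store L3 := 95 → I/M on L3; bus BusRdX; mem=30
  op3 P1: store L2 := 91 → I/M on L2; bus BusRdX; mem=30
  op4 P0: load  L0 → S/I on L0; bus BusRd; mem=10
  op5 P1: load  L2 → I/M on L2; bus (none); mem=30
  op6 P1: store L1 := 18 → I/M on L1; bus BusRdX; mem=40
  op7 P0: load  L0 → S/I on L0; bus (none); mem=10
  op8 P0: load  L2 → S/S on L2; bus BusRd Flush; mem=91
  op9 P0: load  L1 → S/S on L1; bus BusRd Flush; mem=18
  op10 P0: load  L0 → S/I on L0; bus (none); mem=10
  op11 P0: load  L4 → S/I on L4; bus BusRd; mem=20
  op12 P1: load  L3 → I/M on L3; bus (none); mem=30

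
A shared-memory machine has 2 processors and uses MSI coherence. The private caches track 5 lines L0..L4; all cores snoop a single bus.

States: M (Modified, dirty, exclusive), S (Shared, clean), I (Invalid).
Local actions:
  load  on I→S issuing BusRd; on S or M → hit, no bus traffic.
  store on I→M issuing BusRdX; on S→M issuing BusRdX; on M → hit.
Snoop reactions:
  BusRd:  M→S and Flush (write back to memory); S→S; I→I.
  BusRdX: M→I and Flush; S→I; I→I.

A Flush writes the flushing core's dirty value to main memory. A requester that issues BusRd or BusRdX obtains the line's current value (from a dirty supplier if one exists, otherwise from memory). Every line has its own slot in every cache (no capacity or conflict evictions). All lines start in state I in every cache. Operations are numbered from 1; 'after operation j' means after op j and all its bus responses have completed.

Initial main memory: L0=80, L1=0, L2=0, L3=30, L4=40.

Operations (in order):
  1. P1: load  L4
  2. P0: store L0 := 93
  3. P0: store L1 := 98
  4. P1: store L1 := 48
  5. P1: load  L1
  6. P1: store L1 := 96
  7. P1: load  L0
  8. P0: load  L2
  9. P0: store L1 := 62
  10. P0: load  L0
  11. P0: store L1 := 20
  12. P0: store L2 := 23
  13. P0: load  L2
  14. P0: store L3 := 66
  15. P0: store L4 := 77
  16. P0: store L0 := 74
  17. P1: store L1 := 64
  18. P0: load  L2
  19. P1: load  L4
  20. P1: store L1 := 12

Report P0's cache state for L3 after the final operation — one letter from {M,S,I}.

1. P1: load  L4  bus=[BusRd]  L4: P0=I P1=S  mem[L4]=40
2. P0: store L0 := 93  bus=[BusRdX]  L0: P0=M P1=I  mem[L0]=80
3. P0: store L1 := 98  bus=[BusRdX]  L1: P0=M P1=I  mem[L1]=0
4. P1: store L1 := 48  bus=[BusRdX,Flush]  L1: P0=I P1=M  mem[L1]=98
5. P1: load  L1  bus=[-]  L1: P0=I P1=M  mem[L1]=98
6. P1: store L1 := 96  bus=[-]  L1: P0=I P1=M  mem[L1]=98
7. P1: load  L0  bus=[BusRd,Flush]  L0: P0=S P1=S  mem[L0]=93
8. P0: load  L2  bus=[BusRd]  L2: P0=S P1=I  mem[L2]=0
9. P0: store L1 := 62  bus=[BusRdX,Flush]  L1: P0=M P1=I  mem[L1]=96
10. P0: load  L0  bus=[-]  L0: P0=S P1=S  mem[L0]=93
11. P0: store L1 := 20  bus=[-]  L1: P0=M P1=I  mem[L1]=96
12. P0: store L2 := 23  bus=[BusRdX]  L2: P0=M P1=I  mem[L2]=0
13. P0: load  L2  bus=[-]  L2: P0=M P1=I  mem[L2]=0
14. P0: store L3 := 66  bus=[BusRdX]  L3: P0=M P1=I  mem[L3]=30
15. P0: store L4 := 77  bus=[BusRdX]  L4: P0=M P1=I  mem[L4]=40
16. P0: store L0 := 74  bus=[BusRdX]  L0: P0=M P1=I  mem[L0]=93
17. P1: store L1 := 64  bus=[BusRdX,Flush]  L1: P0=I P1=M  mem[L1]=20
18. P0: load  L2  bus=[-]  L2: P0=M P1=I  mem[L2]=0
19. P1: load  L4  bus=[BusRd,Flush]  L4: P0=S P1=S  mem[L4]=77
20. P1: store L1 := 12  bus=[-]  L1: P0=I P1=M  mem[L1]=20

state = M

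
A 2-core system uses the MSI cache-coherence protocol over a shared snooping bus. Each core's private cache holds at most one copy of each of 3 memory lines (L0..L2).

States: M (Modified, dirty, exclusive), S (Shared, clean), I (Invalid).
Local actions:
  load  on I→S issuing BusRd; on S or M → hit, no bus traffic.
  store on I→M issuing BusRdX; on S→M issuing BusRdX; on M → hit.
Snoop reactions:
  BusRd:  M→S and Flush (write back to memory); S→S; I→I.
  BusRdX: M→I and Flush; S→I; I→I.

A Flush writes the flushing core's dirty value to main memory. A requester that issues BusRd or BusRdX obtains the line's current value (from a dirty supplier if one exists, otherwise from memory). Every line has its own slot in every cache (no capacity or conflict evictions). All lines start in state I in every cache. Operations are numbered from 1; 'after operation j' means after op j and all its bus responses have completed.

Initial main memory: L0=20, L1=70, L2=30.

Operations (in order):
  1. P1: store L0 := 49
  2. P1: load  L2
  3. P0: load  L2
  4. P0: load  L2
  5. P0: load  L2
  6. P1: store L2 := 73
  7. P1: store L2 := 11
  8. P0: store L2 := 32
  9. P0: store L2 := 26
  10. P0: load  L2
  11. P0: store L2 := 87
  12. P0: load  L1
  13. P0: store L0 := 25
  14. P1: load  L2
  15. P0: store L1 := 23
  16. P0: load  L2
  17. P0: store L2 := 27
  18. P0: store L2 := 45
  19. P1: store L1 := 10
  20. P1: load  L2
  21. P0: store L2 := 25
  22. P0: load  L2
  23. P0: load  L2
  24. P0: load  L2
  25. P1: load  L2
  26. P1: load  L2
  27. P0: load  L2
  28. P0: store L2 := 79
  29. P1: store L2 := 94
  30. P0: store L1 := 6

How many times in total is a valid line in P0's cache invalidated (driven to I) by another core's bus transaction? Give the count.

invalidations = 3

step 1: P1: store L0 := 49  ⟶  IM  (L0)  txn=BusRdX  M[L0]=20
step 2: P1: load  L2  ⟶  IS  (L2)  txn=BusRd  M[L2]=30
step 3: P0: load  L2  ⟶  SS  (L2)  txn=BusRd  M[L2]=30
step 4: P0: load  L2  ⟶  SS  (L2)  txn=∅  M[L2]=30
step 5: P0: load  L2  ⟶  SS  (L2)  txn=∅  M[L2]=30
step 6: P1: store L2 := 73  ⟶  IM  (L2)  txn=BusRdX  M[L2]=30
step 7: P1: store L2 := 11  ⟶  IM  (L2)  txn=∅  M[L2]=30
step 8: P0: store L2 := 32  ⟶  MI  (L2)  txn=BusRdX+Flush  M[L2]=11
step 9: P0: store L2 := 26  ⟶  MI  (L2)  txn=∅  M[L2]=11
step 10: P0: load  L2  ⟶  MI  (L2)  txn=∅  M[L2]=11
step 11: P0: store L2 := 87  ⟶  MI  (L2)  txn=∅  M[L2]=11
step 12: P0: load  L1  ⟶  SI  (L1)  txn=BusRd  M[L1]=70
step 13: P0: store L0 := 25  ⟶  MI  (L0)  txn=BusRdX+Flush  M[L0]=49
step 14: P1: load  L2  ⟶  SS  (L2)  txn=BusRd+Flush  M[L2]=87
step 15: P0: store L1 := 23  ⟶  MI  (L1)  txn=BusRdX  M[L1]=70
step 16: P0: load  L2  ⟶  SS  (L2)  txn=∅  M[L2]=87
step 17: P0: store L2 := 27  ⟶  MI  (L2)  txn=BusRdX  M[L2]=87
step 18: P0: store L2 := 45  ⟶  MI  (L2)  txn=∅  M[L2]=87
step 19: P1: store L1 := 10  ⟶  IM  (L1)  txn=BusRdX+Flush  M[L1]=23
step 20: P1: load  L2  ⟶  SS  (L2)  txn=BusRd+Flush  M[L2]=45
step 21: P0: store L2 := 25  ⟶  MI  (L2)  txn=BusRdX  M[L2]=45
step 22: P0: load  L2  ⟶  MI  (L2)  txn=∅  M[L2]=45
step 23: P0: load  L2  ⟶  MI  (L2)  txn=∅  M[L2]=45
step 24: P0: load  L2  ⟶  MI  (L2)  txn=∅  M[L2]=45
step 25: P1: load  L2  ⟶  SS  (L2)  txn=BusRd+Flush  M[L2]=25
step 26: P1: load  L2  ⟶  SS  (L2)  txn=∅  M[L2]=25
step 27: P0: load  L2  ⟶  SS  (L2)  txn=∅  M[L2]=25
step 28: P0: store L2 := 79  ⟶  MI  (L2)  txn=BusRdX  M[L2]=25
step 29: P1: store L2 := 94  ⟶  IM  (L2)  txn=BusRdX+Flush  M[L2]=79
step 30: P0: store L1 := 6  ⟶  MI  (L1)  txn=BusRdX+Flush  M[L1]=10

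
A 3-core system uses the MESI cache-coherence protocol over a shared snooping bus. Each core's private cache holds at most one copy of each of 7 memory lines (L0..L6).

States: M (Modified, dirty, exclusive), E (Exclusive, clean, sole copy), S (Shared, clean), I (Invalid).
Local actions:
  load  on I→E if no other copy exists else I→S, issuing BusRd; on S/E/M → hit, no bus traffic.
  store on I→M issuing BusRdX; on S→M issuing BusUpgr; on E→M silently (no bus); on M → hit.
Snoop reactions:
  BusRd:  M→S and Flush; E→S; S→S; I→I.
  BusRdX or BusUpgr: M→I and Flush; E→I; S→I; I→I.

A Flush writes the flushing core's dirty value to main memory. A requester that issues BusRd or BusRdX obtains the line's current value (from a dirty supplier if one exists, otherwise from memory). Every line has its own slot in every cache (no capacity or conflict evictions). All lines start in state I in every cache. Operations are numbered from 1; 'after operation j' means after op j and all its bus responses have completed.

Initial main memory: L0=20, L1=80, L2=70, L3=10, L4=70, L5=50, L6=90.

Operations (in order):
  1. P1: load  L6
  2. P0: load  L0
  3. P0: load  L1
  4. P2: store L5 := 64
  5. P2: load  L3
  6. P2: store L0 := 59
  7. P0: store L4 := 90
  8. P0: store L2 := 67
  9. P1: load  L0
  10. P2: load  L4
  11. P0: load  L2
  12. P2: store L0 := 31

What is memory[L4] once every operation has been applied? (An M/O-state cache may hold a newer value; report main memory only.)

memory[L4] = 90

1. P1: load  L6  bus=[BusRd]  L6: P0=I P1=E P2=I  mem[L6]=90
2. P0: load  L0  bus=[BusRd]  L0: P0=E P1=I P2=I  mem[L0]=20
3. P0: load  L1  bus=[BusRd]  L1: P0=E P1=I P2=I  mem[L1]=80
4. P2: store L5 := 64  bus=[BusRdX]  L5: P0=I P1=I P2=M  mem[L5]=50
5. P2: load  L3  bus=[BusRd]  L3: P0=I P1=I P2=E  mem[L3]=10
6. P2: store L0 := 59  bus=[BusRdX]  L0: P0=I P1=I P2=M  mem[L0]=20
7. P0: store L4 := 90  bus=[BusRdX]  L4: P0=M P1=I P2=I  mem[L4]=70
8. P0: store L2 := 67  bus=[BusRdX]  L2: P0=M P1=I P2=I  mem[L2]=70
9. P1: load  L0  bus=[BusRd,Flush]  L0: P0=I P1=S P2=S  mem[L0]=59
10. P2: load  L4  bus=[BusRd,Flush]  L4: P0=S P1=I P2=S  mem[L4]=90
11. P0: load  L2  bus=[-]  L2: P0=M P1=I P2=I  mem[L2]=70
12. P2: store L0 := 31  bus=[BusUpgr]  L0: P0=I P1=I P2=M  mem[L0]=59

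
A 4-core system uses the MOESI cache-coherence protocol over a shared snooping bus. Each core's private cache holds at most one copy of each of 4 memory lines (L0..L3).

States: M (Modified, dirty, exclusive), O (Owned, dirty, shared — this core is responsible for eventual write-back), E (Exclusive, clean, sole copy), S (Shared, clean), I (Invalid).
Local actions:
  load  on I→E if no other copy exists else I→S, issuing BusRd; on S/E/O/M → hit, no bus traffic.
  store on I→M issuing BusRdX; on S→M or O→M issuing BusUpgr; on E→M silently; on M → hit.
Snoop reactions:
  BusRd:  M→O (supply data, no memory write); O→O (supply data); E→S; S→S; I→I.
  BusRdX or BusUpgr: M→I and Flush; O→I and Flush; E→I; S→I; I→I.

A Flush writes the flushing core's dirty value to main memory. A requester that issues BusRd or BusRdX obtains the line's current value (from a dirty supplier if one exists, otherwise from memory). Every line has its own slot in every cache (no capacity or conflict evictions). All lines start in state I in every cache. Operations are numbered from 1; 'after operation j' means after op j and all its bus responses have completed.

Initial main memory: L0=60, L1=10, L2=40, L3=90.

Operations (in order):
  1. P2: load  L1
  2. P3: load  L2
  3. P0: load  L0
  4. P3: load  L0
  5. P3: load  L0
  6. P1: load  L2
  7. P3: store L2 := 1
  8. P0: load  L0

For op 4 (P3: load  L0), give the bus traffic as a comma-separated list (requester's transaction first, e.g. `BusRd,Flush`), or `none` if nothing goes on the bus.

bus = BusRd

[1] P2: load  L1 | P0:I, P1:I, P2:E(10), P3:I | bus: BusRd
[2] P3: load  L2 | P0:I, P1:I, P2:I, P3:E(40) | bus: BusRd
[3] P0: load  L0 | P0:E(60), P1:I, P2:I, P3:I | bus: BusRd
[4] P3: load  L0 | P0:S(60), P1:I, P2:I, P3:S(60) | bus: BusRd
[5] P3: load  L0 | P0:S(60), P1:I, P2:I, P3:S(60) | bus: none
[6] P1: load  L2 | P0:I, P1:S(40), P2:I, P3:S(40) | bus: BusRd
[7] P3: store L2 := 1 | P0:I, P1:I, P2:I, P3:M(1) | bus: BusUpgr
[8] P0: load  L0 | P0:S(60), P1:I, P2:I, P3:S(60) | bus: none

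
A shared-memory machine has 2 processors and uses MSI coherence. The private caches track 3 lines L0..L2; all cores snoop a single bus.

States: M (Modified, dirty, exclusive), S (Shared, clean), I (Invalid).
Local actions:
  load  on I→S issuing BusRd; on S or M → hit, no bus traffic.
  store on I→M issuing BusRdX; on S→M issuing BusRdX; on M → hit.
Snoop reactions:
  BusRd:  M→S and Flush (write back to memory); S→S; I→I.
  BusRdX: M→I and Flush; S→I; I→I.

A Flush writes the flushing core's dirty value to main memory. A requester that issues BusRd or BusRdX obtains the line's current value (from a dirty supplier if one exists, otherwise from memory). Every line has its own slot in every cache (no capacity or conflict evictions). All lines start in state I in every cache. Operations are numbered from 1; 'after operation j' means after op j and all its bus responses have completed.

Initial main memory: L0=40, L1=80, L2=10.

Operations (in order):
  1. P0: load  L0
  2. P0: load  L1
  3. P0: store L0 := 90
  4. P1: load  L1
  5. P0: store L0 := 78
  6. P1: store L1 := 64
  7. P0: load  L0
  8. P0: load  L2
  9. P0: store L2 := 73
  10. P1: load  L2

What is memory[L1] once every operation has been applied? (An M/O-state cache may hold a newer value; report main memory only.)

step 1: P0: load  L0  ⟶  SI  (L0)  txn=BusRd  M[L0]=40
step 2: P0: load  L1  ⟶  SI  (L1)  txn=BusRd  M[L1]=80
step 3: P0: store L0 := 90  ⟶  MI  (L0)  txn=BusRdX  M[L0]=40
step 4: P1: load  L1  ⟶  SS  (L1)  txn=BusRd  M[L1]=80
step 5: P0: store L0 := 78  ⟶  MI  (L0)  txn=∅  M[L0]=40
step 6: P1: store L1 := 64  ⟶  IM  (L1)  txn=BusRdX  M[L1]=80
step 7: P0: load  L0  ⟶  MI  (L0)  txn=∅  M[L0]=40
step 8: P0: load  L2  ⟶  SI  (L2)  txn=BusRd  M[L2]=10
step 9: P0: store L2 := 73  ⟶  MI  (L2)  txn=BusRdX  M[L2]=10
step 10: P1: load  L2  ⟶  SS  (L2)  txn=BusRd+Flush  M[L2]=73

memory[L1] = 80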